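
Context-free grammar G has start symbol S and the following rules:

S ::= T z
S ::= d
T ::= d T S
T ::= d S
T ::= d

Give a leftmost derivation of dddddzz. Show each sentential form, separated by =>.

S => Tz => dTSz => ddSSz => dddSz => dddTzz => ddddSzz => dddddzz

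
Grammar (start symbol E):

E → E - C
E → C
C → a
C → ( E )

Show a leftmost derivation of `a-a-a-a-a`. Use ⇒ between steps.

E ⇒ E-C ⇒ E-C-C ⇒ E-C-C-C ⇒ E-C-C-C-C ⇒ C-C-C-C-C ⇒ a-C-C-C-C ⇒ a-a-C-C-C ⇒ a-a-a-C-C ⇒ a-a-a-a-C ⇒ a-a-a-a-a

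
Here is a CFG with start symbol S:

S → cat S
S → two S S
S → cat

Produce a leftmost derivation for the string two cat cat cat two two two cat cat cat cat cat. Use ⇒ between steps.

S ⇒ two S S ⇒ two cat S ⇒ two cat cat S ⇒ two cat cat cat S ⇒ two cat cat cat two S S ⇒ two cat cat cat two two S S S ⇒ two cat cat cat two two two S S S S ⇒ two cat cat cat two two two cat S S S S ⇒ two cat cat cat two two two cat cat S S S ⇒ two cat cat cat two two two cat cat cat S S ⇒ two cat cat cat two two two cat cat cat cat S ⇒ two cat cat cat two two two cat cat cat cat cat

S ⇒ two S S   [S → two S S]
two S S ⇒ two cat S   [S → cat]
two cat S ⇒ two cat cat S   [S → cat S]
two cat cat S ⇒ two cat cat cat S   [S → cat S]
two cat cat cat S ⇒ two cat cat cat two S S   [S → two S S]
two cat cat cat two S S ⇒ two cat cat cat two two S S S   [S → two S S]
two cat cat cat two two S S S ⇒ two cat cat cat two two two S S S S   [S → two S S]
two cat cat cat two two two S S S S ⇒ two cat cat cat two two two cat S S S S   [S → cat S]
two cat cat cat two two two cat S S S S ⇒ two cat cat cat two two two cat cat S S S   [S → cat]
two cat cat cat two two two cat cat S S S ⇒ two cat cat cat two two two cat cat cat S S   [S → cat]
two cat cat cat two two two cat cat cat S S ⇒ two cat cat cat two two two cat cat cat cat S   [S → cat]
two cat cat cat two two two cat cat cat cat S ⇒ two cat cat cat two two two cat cat cat cat cat   [S → cat]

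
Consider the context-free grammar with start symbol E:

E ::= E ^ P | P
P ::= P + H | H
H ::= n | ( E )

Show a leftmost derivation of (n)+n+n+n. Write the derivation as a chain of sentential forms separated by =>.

E=>P=>P+H=>P+H+H=>P+H+H+H=>H+H+H+H=>(E)+H+H+H=>(P)+H+H+H=>(H)+H+H+H=>(n)+H+H+H=>(n)+n+H+H=>(n)+n+n+H=>(n)+n+n+n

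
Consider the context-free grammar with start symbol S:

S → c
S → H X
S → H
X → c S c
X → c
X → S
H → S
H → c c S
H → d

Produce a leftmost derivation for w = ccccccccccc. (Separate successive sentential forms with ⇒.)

S ⇒ HX   [S → H X]
HX ⇒ ccSX   [H → c c S]
ccSX ⇒ ccHXX   [S → H X]
ccHXX ⇒ ccccSXX   [H → c c S]
ccccSXX ⇒ ccccHXX   [S → H]
ccccHXX ⇒ ccccccSXX   [H → c c S]
ccccccSXX ⇒ cccccccXX   [S → c]
cccccccXX ⇒ ccccccccScX   [X → c S c]
ccccccccScX ⇒ ccccccccccX   [S → c]
ccccccccccX ⇒ ccccccccccc   [X → c]

S⇒HX⇒ccSX⇒ccHXX⇒ccccSXX⇒ccccHXX⇒ccccccSXX⇒cccccccXX⇒ccccccccScX⇒ccccccccccX⇒ccccccccccc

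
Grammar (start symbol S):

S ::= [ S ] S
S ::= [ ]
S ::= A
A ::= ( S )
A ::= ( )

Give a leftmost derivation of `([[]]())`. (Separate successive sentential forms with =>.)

S => A   [S ::= A]
A => (S)   [A ::= ( S )]
(S) => ([S]S)   [S ::= [ S ] S]
([S]S) => ([[]]S)   [S ::= [ ]]
([[]]S) => ([[]]A)   [S ::= A]
([[]]A) => ([[]]())   [A ::= ( )]

S => A => (S) => ([S]S) => ([[]]S) => ([[]]A) => ([[]]())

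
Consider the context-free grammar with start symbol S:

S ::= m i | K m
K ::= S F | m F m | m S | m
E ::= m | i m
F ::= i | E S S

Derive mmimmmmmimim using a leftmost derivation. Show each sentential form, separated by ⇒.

S⇒Km⇒SFm⇒KmFm⇒mSmFm⇒mKmmFm⇒mmFmmmFm⇒mmimmmFm⇒mmimmmESSm⇒mmimmmmSSm⇒mmimmmmmiSm⇒mmimmmmmimim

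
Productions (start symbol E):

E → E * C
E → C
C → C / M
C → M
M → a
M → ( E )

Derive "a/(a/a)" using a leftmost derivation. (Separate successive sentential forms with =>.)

E => C   [E → C]
C => C/M   [C → C / M]
C/M => M/M   [C → M]
M/M => a/M   [M → a]
a/M => a/(E)   [M → ( E )]
a/(E) => a/(C)   [E → C]
a/(C) => a/(C/M)   [C → C / M]
a/(C/M) => a/(M/M)   [C → M]
a/(M/M) => a/(a/M)   [M → a]
a/(a/M) => a/(a/a)   [M → a]

E=>C=>C/M=>M/M=>a/M=>a/(E)=>a/(C)=>a/(C/M)=>a/(M/M)=>a/(a/M)=>a/(a/a)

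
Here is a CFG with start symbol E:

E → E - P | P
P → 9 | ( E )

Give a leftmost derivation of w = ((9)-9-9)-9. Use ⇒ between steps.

E⇒E-P⇒P-P⇒(E)-P⇒(E-P)-P⇒(E-P-P)-P⇒(P-P-P)-P⇒((E)-P-P)-P⇒((P)-P-P)-P⇒((9)-P-P)-P⇒((9)-9-P)-P⇒((9)-9-9)-P⇒((9)-9-9)-9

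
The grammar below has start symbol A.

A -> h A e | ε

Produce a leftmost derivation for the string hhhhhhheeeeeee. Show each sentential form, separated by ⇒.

A ⇒ hAe   [A -> h A e]
hAe ⇒ hhAee   [A -> h A e]
hhAee ⇒ hhhAeee   [A -> h A e]
hhhAeee ⇒ hhhhAeeee   [A -> h A e]
hhhhAeeee ⇒ hhhhhAeeeee   [A -> h A e]
hhhhhAeeeee ⇒ hhhhhhAeeeeee   [A -> h A e]
hhhhhhAeeeeee ⇒ hhhhhhhAeeeeeee   [A -> h A e]
hhhhhhhAeeeeeee ⇒ hhhhhhheeeeeee   [A -> ε]

A ⇒ hAe ⇒ hhAee ⇒ hhhAeee ⇒ hhhhAeeee ⇒ hhhhhAeeeee ⇒ hhhhhhAeeeeee ⇒ hhhhhhhAeeeeeee ⇒ hhhhhhheeeeeee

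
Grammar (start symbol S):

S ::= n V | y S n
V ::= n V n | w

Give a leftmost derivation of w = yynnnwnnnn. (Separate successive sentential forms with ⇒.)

S⇒ySn⇒yySnn⇒yynVnn⇒yynnVnnn⇒yynnnVnnnn⇒yynnnwnnnn

S ⇒ ySn   [S ::= y S n]
ySn ⇒ yySnn   [S ::= y S n]
yySnn ⇒ yynVnn   [S ::= n V]
yynVnn ⇒ yynnVnnn   [V ::= n V n]
yynnVnnn ⇒ yynnnVnnnn   [V ::= n V n]
yynnnVnnnn ⇒ yynnnwnnnn   [V ::= w]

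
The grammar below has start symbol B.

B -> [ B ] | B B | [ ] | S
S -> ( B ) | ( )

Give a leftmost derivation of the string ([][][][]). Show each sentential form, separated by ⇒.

B ⇒ S   [B -> S]
S ⇒ (B)   [S -> ( B )]
(B) ⇒ (BB)   [B -> B B]
(BB) ⇒ (BBB)   [B -> B B]
(BBB) ⇒ (BBBB)   [B -> B B]
(BBBB) ⇒ ([]BBB)   [B -> [ ]]
([]BBB) ⇒ ([][]BB)   [B -> [ ]]
([][]BB) ⇒ ([][][]B)   [B -> [ ]]
([][][]B) ⇒ ([][][][])   [B -> [ ]]

B⇒S⇒(B)⇒(BB)⇒(BBB)⇒(BBBB)⇒([]BBB)⇒([][]BB)⇒([][][]B)⇒([][][][])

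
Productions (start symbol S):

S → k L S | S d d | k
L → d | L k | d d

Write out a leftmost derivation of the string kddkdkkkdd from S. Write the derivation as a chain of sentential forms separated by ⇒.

S ⇒ kLS   [S → k L S]
kLS ⇒ kddS   [L → d d]
kddS ⇒ kddSdd   [S → S d d]
kddSdd ⇒ kddkLSdd   [S → k L S]
kddkLSdd ⇒ kddkLkSdd   [L → L k]
kddkLkSdd ⇒ kddkLkkSdd   [L → L k]
kddkLkkSdd ⇒ kddkdkkSdd   [L → d]
kddkdkkSdd ⇒ kddkdkkkdd   [S → k]

S ⇒ kLS ⇒ kddS ⇒ kddSdd ⇒ kddkLSdd ⇒ kddkLkSdd ⇒ kddkLkkSdd ⇒ kddkdkkSdd ⇒ kddkdkkkdd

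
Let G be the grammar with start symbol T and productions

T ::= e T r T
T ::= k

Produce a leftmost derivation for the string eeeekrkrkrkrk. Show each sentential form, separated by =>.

T => eTrT => eeTrTrT => eeeTrTrTrT => eeeeTrTrTrTrT => eeeekrTrTrTrT => eeeekrkrTrTrT => eeeekrkrkrTrT => eeeekrkrkrkrT => eeeekrkrkrkrk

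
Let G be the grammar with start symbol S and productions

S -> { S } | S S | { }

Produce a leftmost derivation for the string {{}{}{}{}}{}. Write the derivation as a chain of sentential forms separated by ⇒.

S ⇒ SS   [S -> S S]
SS ⇒ {S}S   [S -> { S }]
{S}S ⇒ {SS}S   [S -> S S]
{SS}S ⇒ {{}S}S   [S -> { }]
{{}S}S ⇒ {{}SS}S   [S -> S S]
{{}SS}S ⇒ {{}SSS}S   [S -> S S]
{{}SSS}S ⇒ {{}{}SS}S   [S -> { }]
{{}{}SS}S ⇒ {{}{}{}S}S   [S -> { }]
{{}{}{}S}S ⇒ {{}{}{}{}}S   [S -> { }]
{{}{}{}{}}S ⇒ {{}{}{}{}}{}   [S -> { }]

S ⇒ SS ⇒ {S}S ⇒ {SS}S ⇒ {{}S}S ⇒ {{}SS}S ⇒ {{}SSS}S ⇒ {{}{}SS}S ⇒ {{}{}{}S}S ⇒ {{}{}{}{}}S ⇒ {{}{}{}{}}{}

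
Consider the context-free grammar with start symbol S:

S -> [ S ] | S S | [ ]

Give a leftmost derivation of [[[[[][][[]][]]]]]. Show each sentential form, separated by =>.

S => [S] => [[S]] => [[[S]]] => [[[[S]]]] => [[[[SS]]]] => [[[[SSS]]]] => [[[[SSSS]]]] => [[[[[]SSS]]]] => [[[[[][]SS]]]] => [[[[[][][S]S]]]] => [[[[[][][[]]S]]]] => [[[[[][][[]][]]]]]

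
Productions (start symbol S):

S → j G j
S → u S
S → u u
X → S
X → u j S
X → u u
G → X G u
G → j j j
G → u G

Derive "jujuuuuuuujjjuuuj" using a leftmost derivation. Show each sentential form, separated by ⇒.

S ⇒ jGj ⇒ jXGuj ⇒ jujSGuj ⇒ jujuSGuj ⇒ jujuuuGuj ⇒ jujuuuXGuuj ⇒ jujuuuuuGuuj ⇒ jujuuuuuXGuuuj ⇒ jujuuuuuuuGuuuj ⇒ jujuuuuuuujjjuuuj

S ⇒ jGj   [S → j G j]
jGj ⇒ jXGuj   [G → X G u]
jXGuj ⇒ jujSGuj   [X → u j S]
jujSGuj ⇒ jujuSGuj   [S → u S]
jujuSGuj ⇒ jujuuuGuj   [S → u u]
jujuuuGuj ⇒ jujuuuXGuuj   [G → X G u]
jujuuuXGuuj ⇒ jujuuuuuGuuj   [X → u u]
jujuuuuuGuuj ⇒ jujuuuuuXGuuuj   [G → X G u]
jujuuuuuXGuuuj ⇒ jujuuuuuuuGuuuj   [X → u u]
jujuuuuuuuGuuuj ⇒ jujuuuuuuujjjuuuj   [G → j j j]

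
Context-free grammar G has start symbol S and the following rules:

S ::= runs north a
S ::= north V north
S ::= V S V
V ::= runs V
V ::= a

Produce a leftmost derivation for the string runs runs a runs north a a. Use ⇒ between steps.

S ⇒ V S V ⇒ runs V S V ⇒ runs runs V S V ⇒ runs runs a S V ⇒ runs runs a runs north a V ⇒ runs runs a runs north a a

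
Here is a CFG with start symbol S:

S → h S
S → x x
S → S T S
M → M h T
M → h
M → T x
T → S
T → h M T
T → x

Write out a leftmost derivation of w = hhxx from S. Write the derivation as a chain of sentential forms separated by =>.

S => hS => hhS => hhxx

S => hS   [S → h S]
hS => hhS   [S → h S]
hhS => hhxx   [S → x x]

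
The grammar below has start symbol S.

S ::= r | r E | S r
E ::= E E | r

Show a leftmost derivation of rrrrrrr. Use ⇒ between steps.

S ⇒ rE ⇒ rEE ⇒ rrE ⇒ rrEE ⇒ rrEEE ⇒ rrEEEE ⇒ rrEEEEE ⇒ rrrEEEE ⇒ rrrrEEE ⇒ rrrrrEE ⇒ rrrrrrE ⇒ rrrrrrr

S ⇒ rE   [S ::= r E]
rE ⇒ rEE   [E ::= E E]
rEE ⇒ rrE   [E ::= r]
rrE ⇒ rrEE   [E ::= E E]
rrEE ⇒ rrEEE   [E ::= E E]
rrEEE ⇒ rrEEEE   [E ::= E E]
rrEEEE ⇒ rrEEEEE   [E ::= E E]
rrEEEEE ⇒ rrrEEEE   [E ::= r]
rrrEEEE ⇒ rrrrEEE   [E ::= r]
rrrrEEE ⇒ rrrrrEE   [E ::= r]
rrrrrEE ⇒ rrrrrrE   [E ::= r]
rrrrrrE ⇒ rrrrrrr   [E ::= r]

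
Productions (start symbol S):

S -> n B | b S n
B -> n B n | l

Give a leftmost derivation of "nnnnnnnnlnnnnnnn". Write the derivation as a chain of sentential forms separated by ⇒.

S ⇒ nB ⇒ nnBn ⇒ nnnBnn ⇒ nnnnBnnn ⇒ nnnnnBnnnn ⇒ nnnnnnBnnnnn ⇒ nnnnnnnBnnnnnn ⇒ nnnnnnnnBnnnnnnn ⇒ nnnnnnnnlnnnnnnn

S ⇒ nB   [S -> n B]
nB ⇒ nnBn   [B -> n B n]
nnBn ⇒ nnnBnn   [B -> n B n]
nnnBnn ⇒ nnnnBnnn   [B -> n B n]
nnnnBnnn ⇒ nnnnnBnnnn   [B -> n B n]
nnnnnBnnnn ⇒ nnnnnnBnnnnn   [B -> n B n]
nnnnnnBnnnnn ⇒ nnnnnnnBnnnnnn   [B -> n B n]
nnnnnnnBnnnnnn ⇒ nnnnnnnnBnnnnnnn   [B -> n B n]
nnnnnnnnBnnnnnnn ⇒ nnnnnnnnlnnnnnnn   [B -> l]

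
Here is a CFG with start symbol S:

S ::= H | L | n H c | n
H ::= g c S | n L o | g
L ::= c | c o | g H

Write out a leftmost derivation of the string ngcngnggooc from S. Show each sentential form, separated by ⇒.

S ⇒ nHc ⇒ ngcSc ⇒ ngcHc ⇒ ngcnLoc ⇒ ngcngHoc ⇒ ngcngnLooc ⇒ ngcngngHooc ⇒ ngcngnggooc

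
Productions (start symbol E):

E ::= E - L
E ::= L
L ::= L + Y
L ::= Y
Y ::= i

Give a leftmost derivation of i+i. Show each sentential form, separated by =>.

E => L => L+Y => Y+Y => i+Y => i+i

E => L   [E ::= L]
L => L+Y   [L ::= L + Y]
L+Y => Y+Y   [L ::= Y]
Y+Y => i+Y   [Y ::= i]
i+Y => i+i   [Y ::= i]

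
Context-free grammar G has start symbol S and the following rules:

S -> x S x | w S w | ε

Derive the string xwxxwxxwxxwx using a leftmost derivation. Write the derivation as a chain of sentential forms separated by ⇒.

S ⇒ xSx   [S -> x S x]
xSx ⇒ xwSwx   [S -> w S w]
xwSwx ⇒ xwxSxwx   [S -> x S x]
xwxSxwx ⇒ xwxxSxxwx   [S -> x S x]
xwxxSxxwx ⇒ xwxxwSwxxwx   [S -> w S w]
xwxxwSwxxwx ⇒ xwxxwxSxwxxwx   [S -> x S x]
xwxxwxSxwxxwx ⇒ xwxxwxxwxxwx   [S -> ε]

S⇒xSx⇒xwSwx⇒xwxSxwx⇒xwxxSxxwx⇒xwxxwSwxxwx⇒xwxxwxSxwxxwx⇒xwxxwxxwxxwx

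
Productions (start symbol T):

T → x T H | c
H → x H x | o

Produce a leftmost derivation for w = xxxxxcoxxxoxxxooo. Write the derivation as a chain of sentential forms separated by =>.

T=>xTH=>xxTHH=>xxxTHHH=>xxxxTHHHH=>xxxxxTHHHHH=>xxxxxcHHHHH=>xxxxxcoHHHH=>xxxxxcoxHxHHH=>xxxxxcoxxHxxHHH=>xxxxxcoxxxHxxxHHH=>xxxxxcoxxxoxxxHHH=>xxxxxcoxxxoxxxoHH=>xxxxxcoxxxoxxxooH=>xxxxxcoxxxoxxxooo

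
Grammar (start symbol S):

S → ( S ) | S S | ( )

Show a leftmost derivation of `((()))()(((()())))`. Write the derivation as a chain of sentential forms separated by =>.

S => SS => (S)S => ((S))S => ((()))S => ((()))SS => ((()))()S => ((()))()(S) => ((()))()((S)) => ((()))()(((S))) => ((()))()(((SS))) => ((()))()(((()S))) => ((()))()(((()())))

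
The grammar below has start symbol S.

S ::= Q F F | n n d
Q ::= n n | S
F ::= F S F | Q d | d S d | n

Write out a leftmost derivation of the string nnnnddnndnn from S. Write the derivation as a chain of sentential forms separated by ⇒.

S⇒QFF⇒nnFF⇒nnFSFF⇒nnQdSFF⇒nnSdSFF⇒nnnnddSFF⇒nnnnddnndFF⇒nnnnddnndnF⇒nnnnddnndnn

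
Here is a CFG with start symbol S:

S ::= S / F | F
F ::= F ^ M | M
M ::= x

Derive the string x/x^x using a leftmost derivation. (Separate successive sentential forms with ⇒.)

S ⇒ S/F   [S ::= S / F]
S/F ⇒ F/F   [S ::= F]
F/F ⇒ M/F   [F ::= M]
M/F ⇒ x/F   [M ::= x]
x/F ⇒ x/F^M   [F ::= F ^ M]
x/F^M ⇒ x/M^M   [F ::= M]
x/M^M ⇒ x/x^M   [M ::= x]
x/x^M ⇒ x/x^x   [M ::= x]

S ⇒ S/F ⇒ F/F ⇒ M/F ⇒ x/F ⇒ x/F^M ⇒ x/M^M ⇒ x/x^M ⇒ x/x^x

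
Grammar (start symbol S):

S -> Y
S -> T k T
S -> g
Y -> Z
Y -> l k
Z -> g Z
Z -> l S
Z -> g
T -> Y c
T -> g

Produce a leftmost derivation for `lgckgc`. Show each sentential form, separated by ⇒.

S ⇒ Y   [S -> Y]
Y ⇒ Z   [Y -> Z]
Z ⇒ lS   [Z -> l S]
lS ⇒ lTkT   [S -> T k T]
lTkT ⇒ lYckT   [T -> Y c]
lYckT ⇒ lZckT   [Y -> Z]
lZckT ⇒ lgckT   [Z -> g]
lgckT ⇒ lgckYc   [T -> Y c]
lgckYc ⇒ lgckZc   [Y -> Z]
lgckZc ⇒ lgckgc   [Z -> g]

S ⇒ Y ⇒ Z ⇒ lS ⇒ lTkT ⇒ lYckT ⇒ lZckT ⇒ lgckT ⇒ lgckYc ⇒ lgckZc ⇒ lgckgc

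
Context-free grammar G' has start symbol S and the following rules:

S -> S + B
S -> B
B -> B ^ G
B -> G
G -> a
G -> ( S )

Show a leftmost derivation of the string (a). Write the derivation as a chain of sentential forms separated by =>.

S => B   [S -> B]
B => G   [B -> G]
G => (S)   [G -> ( S )]
(S) => (B)   [S -> B]
(B) => (G)   [B -> G]
(G) => (a)   [G -> a]

S => B => G => (S) => (B) => (G) => (a)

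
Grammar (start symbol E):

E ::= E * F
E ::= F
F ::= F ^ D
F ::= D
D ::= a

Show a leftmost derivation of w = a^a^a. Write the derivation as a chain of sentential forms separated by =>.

E=>F=>F^D=>F^D^D=>D^D^D=>a^D^D=>a^a^D=>a^a^a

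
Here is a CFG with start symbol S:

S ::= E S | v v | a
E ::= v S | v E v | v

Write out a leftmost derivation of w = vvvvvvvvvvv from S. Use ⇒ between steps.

S ⇒ ES   [S ::= E S]
ES ⇒ vSS   [E ::= v S]
vSS ⇒ vESS   [S ::= E S]
vESS ⇒ vvEvSS   [E ::= v E v]
vvEvSS ⇒ vvvSvSS   [E ::= v S]
vvvSvSS ⇒ vvvvvvSS   [S ::= v v]
vvvvvvSS ⇒ vvvvvvESS   [S ::= E S]
vvvvvvESS ⇒ vvvvvvvSS   [E ::= v]
vvvvvvvSS ⇒ vvvvvvvvvS   [S ::= v v]
vvvvvvvvvS ⇒ vvvvvvvvvvv   [S ::= v v]

S ⇒ ES ⇒ vSS ⇒ vESS ⇒ vvEvSS ⇒ vvvSvSS ⇒ vvvvvvSS ⇒ vvvvvvESS ⇒ vvvvvvvSS ⇒ vvvvvvvvvS ⇒ vvvvvvvvvvv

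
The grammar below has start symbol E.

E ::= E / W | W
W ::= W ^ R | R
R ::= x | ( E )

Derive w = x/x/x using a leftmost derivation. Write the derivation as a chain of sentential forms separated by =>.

E => E/W   [E ::= E / W]
E/W => E/W/W   [E ::= E / W]
E/W/W => W/W/W   [E ::= W]
W/W/W => R/W/W   [W ::= R]
R/W/W => x/W/W   [R ::= x]
x/W/W => x/R/W   [W ::= R]
x/R/W => x/x/W   [R ::= x]
x/x/W => x/x/R   [W ::= R]
x/x/R => x/x/x   [R ::= x]

E => E/W => E/W/W => W/W/W => R/W/W => x/W/W => x/R/W => x/x/W => x/x/R => x/x/x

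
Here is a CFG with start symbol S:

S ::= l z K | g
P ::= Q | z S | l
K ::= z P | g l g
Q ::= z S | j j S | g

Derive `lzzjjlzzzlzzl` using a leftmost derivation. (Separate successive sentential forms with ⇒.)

S⇒lzK⇒lzzP⇒lzzQ⇒lzzjjS⇒lzzjjlzK⇒lzzjjlzzP⇒lzzjjlzzzS⇒lzzjjlzzzlzK⇒lzzjjlzzzlzzP⇒lzzjjlzzzlzzl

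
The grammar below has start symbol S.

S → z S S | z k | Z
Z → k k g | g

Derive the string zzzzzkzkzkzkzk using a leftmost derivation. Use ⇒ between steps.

S ⇒ zSS ⇒ zzSSS ⇒ zzzSSSS ⇒ zzzzSSSSS ⇒ zzzzzkSSSS ⇒ zzzzzkzkSSS ⇒ zzzzzkzkzkSS ⇒ zzzzzkzkzkzkS ⇒ zzzzzkzkzkzkzk

S ⇒ zSS   [S → z S S]
zSS ⇒ zzSSS   [S → z S S]
zzSSS ⇒ zzzSSSS   [S → z S S]
zzzSSSS ⇒ zzzzSSSSS   [S → z S S]
zzzzSSSSS ⇒ zzzzzkSSSS   [S → z k]
zzzzzkSSSS ⇒ zzzzzkzkSSS   [S → z k]
zzzzzkzkSSS ⇒ zzzzzkzkzkSS   [S → z k]
zzzzzkzkzkSS ⇒ zzzzzkzkzkzkS   [S → z k]
zzzzzkzkzkzkS ⇒ zzzzzkzkzkzkzk   [S → z k]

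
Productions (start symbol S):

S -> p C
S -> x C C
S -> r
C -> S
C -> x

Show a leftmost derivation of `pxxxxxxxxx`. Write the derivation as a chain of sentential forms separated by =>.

S=>pC=>pS=>pxCC=>pxSC=>pxxCCC=>pxxSCC=>pxxxCCCC=>pxxxSCCC=>pxxxxCCCCC=>pxxxxxCCCC=>pxxxxxxCCC=>pxxxxxxxCC=>pxxxxxxxxC=>pxxxxxxxxx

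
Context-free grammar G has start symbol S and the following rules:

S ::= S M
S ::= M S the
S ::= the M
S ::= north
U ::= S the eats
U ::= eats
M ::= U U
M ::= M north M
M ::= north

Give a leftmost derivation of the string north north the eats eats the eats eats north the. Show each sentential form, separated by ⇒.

S ⇒ M S the ⇒ U U S the ⇒ S the eats U S the ⇒ S M the eats U S the ⇒ north M the eats U S the ⇒ north U U the eats U S the ⇒ north S the eats U the eats U S the ⇒ north north the eats U the eats U S the ⇒ north north the eats eats the eats U S the ⇒ north north the eats eats the eats eats S the ⇒ north north the eats eats the eats eats north the

S ⇒ M S the   [S ::= M S the]
M S the ⇒ U U S the   [M ::= U U]
U U S the ⇒ S the eats U S the   [U ::= S the eats]
S the eats U S the ⇒ S M the eats U S the   [S ::= S M]
S M the eats U S the ⇒ north M the eats U S the   [S ::= north]
north M the eats U S the ⇒ north U U the eats U S the   [M ::= U U]
north U U the eats U S the ⇒ north S the eats U the eats U S the   [U ::= S the eats]
north S the eats U the eats U S the ⇒ north north the eats U the eats U S the   [S ::= north]
north north the eats U the eats U S the ⇒ north north the eats eats the eats U S the   [U ::= eats]
north north the eats eats the eats U S the ⇒ north north the eats eats the eats eats S the   [U ::= eats]
north north the eats eats the eats eats S the ⇒ north north the eats eats the eats eats north the   [S ::= north]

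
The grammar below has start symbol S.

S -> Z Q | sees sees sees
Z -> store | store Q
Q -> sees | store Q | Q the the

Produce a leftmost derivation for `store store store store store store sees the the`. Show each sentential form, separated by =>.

S => Z Q   [S -> Z Q]
Z Q => store Q   [Z -> store]
store Q => store store Q   [Q -> store Q]
store store Q => store store store Q   [Q -> store Q]
store store store Q => store store store store Q   [Q -> store Q]
store store store store Q => store store store store store Q   [Q -> store Q]
store store store store store Q => store store store store store store Q   [Q -> store Q]
store store store store store store Q => store store store store store store Q the the   [Q -> Q the the]
store store store store store store Q the the => store store store store store store sees the the   [Q -> sees]

S => Z Q => store Q => store store Q => store store store Q => store store store store Q => store store store store store Q => store store store store store store Q => store store store store store store Q the the => store store store store store store sees the the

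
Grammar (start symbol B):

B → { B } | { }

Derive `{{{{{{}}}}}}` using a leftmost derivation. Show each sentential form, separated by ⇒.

B ⇒ {B}   [B → { B }]
{B} ⇒ {{B}}   [B → { B }]
{{B}} ⇒ {{{B}}}   [B → { B }]
{{{B}}} ⇒ {{{{B}}}}   [B → { B }]
{{{{B}}}} ⇒ {{{{{B}}}}}   [B → { B }]
{{{{{B}}}}} ⇒ {{{{{{}}}}}}   [B → { }]

B ⇒ {B} ⇒ {{B}} ⇒ {{{B}}} ⇒ {{{{B}}}} ⇒ {{{{{B}}}}} ⇒ {{{{{{}}}}}}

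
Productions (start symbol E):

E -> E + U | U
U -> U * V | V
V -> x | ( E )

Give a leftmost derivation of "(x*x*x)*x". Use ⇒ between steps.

E⇒U⇒U*V⇒V*V⇒(E)*V⇒(U)*V⇒(U*V)*V⇒(U*V*V)*V⇒(V*V*V)*V⇒(x*V*V)*V⇒(x*x*V)*V⇒(x*x*x)*V⇒(x*x*x)*x

E ⇒ U   [E -> U]
U ⇒ U*V   [U -> U * V]
U*V ⇒ V*V   [U -> V]
V*V ⇒ (E)*V   [V -> ( E )]
(E)*V ⇒ (U)*V   [E -> U]
(U)*V ⇒ (U*V)*V   [U -> U * V]
(U*V)*V ⇒ (U*V*V)*V   [U -> U * V]
(U*V*V)*V ⇒ (V*V*V)*V   [U -> V]
(V*V*V)*V ⇒ (x*V*V)*V   [V -> x]
(x*V*V)*V ⇒ (x*x*V)*V   [V -> x]
(x*x*V)*V ⇒ (x*x*x)*V   [V -> x]
(x*x*x)*V ⇒ (x*x*x)*x   [V -> x]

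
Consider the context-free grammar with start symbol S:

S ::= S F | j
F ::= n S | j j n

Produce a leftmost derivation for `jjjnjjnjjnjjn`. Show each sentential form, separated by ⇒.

S ⇒ SF ⇒ SFF ⇒ SFFF ⇒ SFFFF ⇒ jFFFF ⇒ jjjnFFF ⇒ jjjnjjnFF ⇒ jjjnjjnjjnF ⇒ jjjnjjnjjnjjn

S ⇒ SF   [S ::= S F]
SF ⇒ SFF   [S ::= S F]
SFF ⇒ SFFF   [S ::= S F]
SFFF ⇒ SFFFF   [S ::= S F]
SFFFF ⇒ jFFFF   [S ::= j]
jFFFF ⇒ jjjnFFF   [F ::= j j n]
jjjnFFF ⇒ jjjnjjnFF   [F ::= j j n]
jjjnjjnFF ⇒ jjjnjjnjjnF   [F ::= j j n]
jjjnjjnjjnF ⇒ jjjnjjnjjnjjn   [F ::= j j n]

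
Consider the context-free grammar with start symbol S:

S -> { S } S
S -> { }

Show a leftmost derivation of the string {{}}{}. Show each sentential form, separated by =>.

S => {S}S   [S -> { S } S]
{S}S => {{}}S   [S -> { }]
{{}}S => {{}}{}   [S -> { }]

S => {S}S => {{}}S => {{}}{}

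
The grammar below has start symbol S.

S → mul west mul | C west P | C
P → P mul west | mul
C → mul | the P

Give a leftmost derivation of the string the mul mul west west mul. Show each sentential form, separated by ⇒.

S ⇒ C west P   [S → C west P]
C west P ⇒ the P west P   [C → the P]
the P west P ⇒ the P mul west west P   [P → P mul west]
the P mul west west P ⇒ the mul mul west west P   [P → mul]
the mul mul west west P ⇒ the mul mul west west mul   [P → mul]

S ⇒ C west P ⇒ the P west P ⇒ the P mul west west P ⇒ the mul mul west west P ⇒ the mul mul west west mul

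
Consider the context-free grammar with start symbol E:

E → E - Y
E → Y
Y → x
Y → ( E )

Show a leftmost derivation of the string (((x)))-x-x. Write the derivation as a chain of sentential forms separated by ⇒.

E ⇒ E-Y ⇒ E-Y-Y ⇒ Y-Y-Y ⇒ (E)-Y-Y ⇒ (Y)-Y-Y ⇒ ((E))-Y-Y ⇒ ((Y))-Y-Y ⇒ (((E)))-Y-Y ⇒ (((Y)))-Y-Y ⇒ (((x)))-Y-Y ⇒ (((x)))-x-Y ⇒ (((x)))-x-x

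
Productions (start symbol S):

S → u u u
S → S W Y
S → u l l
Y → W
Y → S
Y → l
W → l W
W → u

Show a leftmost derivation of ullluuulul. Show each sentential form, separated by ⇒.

S⇒SWY⇒SWYWY⇒SWYWYWY⇒ullWYWYWY⇒ulllWYWYWY⇒ullluYWYWY⇒ullluWWYWY⇒ullluuWYWY⇒ullluuuYWY⇒ullluuulWY⇒ullluuuluY⇒ullluuulul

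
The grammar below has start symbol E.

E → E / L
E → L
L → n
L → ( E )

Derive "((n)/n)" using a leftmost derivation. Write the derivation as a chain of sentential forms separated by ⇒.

E ⇒ L ⇒ (E) ⇒ (E/L) ⇒ (L/L) ⇒ ((E)/L) ⇒ ((L)/L) ⇒ ((n)/L) ⇒ ((n)/n)

E ⇒ L   [E → L]
L ⇒ (E)   [L → ( E )]
(E) ⇒ (E/L)   [E → E / L]
(E/L) ⇒ (L/L)   [E → L]
(L/L) ⇒ ((E)/L)   [L → ( E )]
((E)/L) ⇒ ((L)/L)   [E → L]
((L)/L) ⇒ ((n)/L)   [L → n]
((n)/L) ⇒ ((n)/n)   [L → n]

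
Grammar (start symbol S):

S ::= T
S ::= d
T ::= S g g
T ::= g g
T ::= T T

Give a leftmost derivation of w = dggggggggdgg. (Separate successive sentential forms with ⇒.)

S ⇒ T   [S ::= T]
T ⇒ TT   [T ::= T T]
TT ⇒ TTT   [T ::= T T]
TTT ⇒ SggTT   [T ::= S g g]
SggTT ⇒ dggTT   [S ::= d]
dggTT ⇒ dggTTT   [T ::= T T]
dggTTT ⇒ dggTTTT   [T ::= T T]
dggTTTT ⇒ dggggTTT   [T ::= g g]
dggggTTT ⇒ dggggggTT   [T ::= g g]
dggggggTT ⇒ dggggggggT   [T ::= g g]
dggggggggT ⇒ dggggggggSgg   [T ::= S g g]
dggggggggSgg ⇒ dggggggggdgg   [S ::= d]

S ⇒ T ⇒ TT ⇒ TTT ⇒ SggTT ⇒ dggTT ⇒ dggTTT ⇒ dggTTTT ⇒ dggggTTT ⇒ dggggggTT ⇒ dggggggggT ⇒ dggggggggSgg ⇒ dggggggggdgg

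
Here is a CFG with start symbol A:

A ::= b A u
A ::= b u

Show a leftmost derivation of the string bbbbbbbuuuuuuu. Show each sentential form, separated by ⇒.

A ⇒ bAu   [A ::= b A u]
bAu ⇒ bbAuu   [A ::= b A u]
bbAuu ⇒ bbbAuuu   [A ::= b A u]
bbbAuuu ⇒ bbbbAuuuu   [A ::= b A u]
bbbbAuuuu ⇒ bbbbbAuuuuu   [A ::= b A u]
bbbbbAuuuuu ⇒ bbbbbbAuuuuuu   [A ::= b A u]
bbbbbbAuuuuuu ⇒ bbbbbbbuuuuuuu   [A ::= b u]

A ⇒ bAu ⇒ bbAuu ⇒ bbbAuuu ⇒ bbbbAuuuu ⇒ bbbbbAuuuuu ⇒ bbbbbbAuuuuuu ⇒ bbbbbbbuuuuuuu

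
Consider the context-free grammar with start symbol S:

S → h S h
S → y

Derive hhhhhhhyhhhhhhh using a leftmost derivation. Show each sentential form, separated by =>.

S => hSh => hhShh => hhhShhh => hhhhShhhh => hhhhhShhhhh => hhhhhhShhhhhh => hhhhhhhShhhhhhh => hhhhhhhyhhhhhhh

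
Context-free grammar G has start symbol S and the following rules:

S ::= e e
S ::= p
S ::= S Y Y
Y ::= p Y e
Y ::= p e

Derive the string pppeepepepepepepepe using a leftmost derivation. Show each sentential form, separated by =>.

S => SYY => SYYYY => SYYYYYY => SYYYYYYYY => pYYYYYYYY => ppYeYYYYYYY => pppeeYYYYYYY => pppeepeYYYYYY => pppeepepeYYYYY => pppeepepepeYYYY => pppeepepepepeYYY => pppeepepepepepeYY => pppeepepepepepepeY => pppeepepepepepepepe

S => SYY   [S ::= S Y Y]
SYY => SYYYY   [S ::= S Y Y]
SYYYY => SYYYYYY   [S ::= S Y Y]
SYYYYYY => SYYYYYYYY   [S ::= S Y Y]
SYYYYYYYY => pYYYYYYYY   [S ::= p]
pYYYYYYYY => ppYeYYYYYYY   [Y ::= p Y e]
ppYeYYYYYYY => pppeeYYYYYYY   [Y ::= p e]
pppeeYYYYYYY => pppeepeYYYYYY   [Y ::= p e]
pppeepeYYYYYY => pppeepepeYYYYY   [Y ::= p e]
pppeepepeYYYYY => pppeepepepeYYYY   [Y ::= p e]
pppeepepepeYYYY => pppeepepepepeYYY   [Y ::= p e]
pppeepepepepeYYY => pppeepepepepepeYY   [Y ::= p e]
pppeepepepepepeYY => pppeepepepepepepeY   [Y ::= p e]
pppeepepepepepepeY => pppeepepepepepepepe   [Y ::= p e]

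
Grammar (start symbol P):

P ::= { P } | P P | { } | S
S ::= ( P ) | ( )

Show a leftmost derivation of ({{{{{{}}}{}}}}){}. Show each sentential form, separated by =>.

P=>PP=>SP=>(P)P=>({P})P=>({{P}})P=>({{{P}}})P=>({{{PP}}})P=>({{{{P}P}}})P=>({{{{{P}}P}}})P=>({{{{{{}}}P}}})P=>({{{{{{}}}{}}}})P=>({{{{{{}}}{}}}}){}

P => PP   [P ::= P P]
PP => SP   [P ::= S]
SP => (P)P   [S ::= ( P )]
(P)P => ({P})P   [P ::= { P }]
({P})P => ({{P}})P   [P ::= { P }]
({{P}})P => ({{{P}}})P   [P ::= { P }]
({{{P}}})P => ({{{PP}}})P   [P ::= P P]
({{{PP}}})P => ({{{{P}P}}})P   [P ::= { P }]
({{{{P}P}}})P => ({{{{{P}}P}}})P   [P ::= { P }]
({{{{{P}}P}}})P => ({{{{{{}}}P}}})P   [P ::= { }]
({{{{{{}}}P}}})P => ({{{{{{}}}{}}}})P   [P ::= { }]
({{{{{{}}}{}}}})P => ({{{{{{}}}{}}}}){}   [P ::= { }]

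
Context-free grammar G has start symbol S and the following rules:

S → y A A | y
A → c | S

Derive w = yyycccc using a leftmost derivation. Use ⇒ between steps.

S ⇒ yAA ⇒ ySA ⇒ yyAAA ⇒ yySAA ⇒ yyyAAAA ⇒ yyycAAA ⇒ yyyccAA ⇒ yyycccA ⇒ yyycccc

S ⇒ yAA   [S → y A A]
yAA ⇒ ySA   [A → S]
ySA ⇒ yyAAA   [S → y A A]
yyAAA ⇒ yySAA   [A → S]
yySAA ⇒ yyyAAAA   [S → y A A]
yyyAAAA ⇒ yyycAAA   [A → c]
yyycAAA ⇒ yyyccAA   [A → c]
yyyccAA ⇒ yyycccA   [A → c]
yyycccA ⇒ yyycccc   [A → c]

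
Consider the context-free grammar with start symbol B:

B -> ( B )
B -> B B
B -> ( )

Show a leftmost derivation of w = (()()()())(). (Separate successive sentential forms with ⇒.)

B ⇒ BB   [B -> B B]
BB ⇒ (B)B   [B -> ( B )]
(B)B ⇒ (BB)B   [B -> B B]
(BB)B ⇒ (BBB)B   [B -> B B]
(BBB)B ⇒ (BBBB)B   [B -> B B]
(BBBB)B ⇒ (()BBB)B   [B -> ( )]
(()BBB)B ⇒ (()()BB)B   [B -> ( )]
(()()BB)B ⇒ (()()()B)B   [B -> ( )]
(()()()B)B ⇒ (()()()())B   [B -> ( )]
(()()()())B ⇒ (()()()())()   [B -> ( )]

B⇒BB⇒(B)B⇒(BB)B⇒(BBB)B⇒(BBBB)B⇒(()BBB)B⇒(()()BB)B⇒(()()()B)B⇒(()()()())B⇒(()()()())()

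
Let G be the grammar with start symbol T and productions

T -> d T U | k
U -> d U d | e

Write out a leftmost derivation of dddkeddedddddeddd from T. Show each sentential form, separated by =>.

T => dTU => ddTUU => dddTUUU => dddkUUU => dddkeUU => dddkedUdU => dddkeddUddU => dddkeddeddU => dddkeddedddUd => dddkeddeddddUdd => dddkeddedddddUddd => dddkeddedddddeddd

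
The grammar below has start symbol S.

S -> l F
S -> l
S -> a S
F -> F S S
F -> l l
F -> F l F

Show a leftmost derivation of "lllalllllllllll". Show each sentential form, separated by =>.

S => lF => lFlF => lFlFlF => lFlFlFlF => lFSSlFlFlF => lllSSlFlFlF => lllaSSlFlFlF => lllalSlFlFlF => lllalllFlFlF => lllallllllFlF => lllalllllllllF => lllalllllllllll

S => lF   [S -> l F]
lF => lFlF   [F -> F l F]
lFlF => lFlFlF   [F -> F l F]
lFlFlF => lFlFlFlF   [F -> F l F]
lFlFlFlF => lFSSlFlFlF   [F -> F S S]
lFSSlFlFlF => lllSSlFlFlF   [F -> l l]
lllSSlFlFlF => lllaSSlFlFlF   [S -> a S]
lllaSSlFlFlF => lllalSlFlFlF   [S -> l]
lllalSlFlFlF => lllalllFlFlF   [S -> l]
lllalllFlFlF => lllallllllFlF   [F -> l l]
lllallllllFlF => lllalllllllllF   [F -> l l]
lllalllllllllF => lllalllllllllll   [F -> l l]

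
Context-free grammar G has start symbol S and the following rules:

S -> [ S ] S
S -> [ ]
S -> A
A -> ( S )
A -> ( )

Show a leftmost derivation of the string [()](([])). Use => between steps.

S => [S]S => [A]S => [()]S => [()]A => [()](S) => [()](A) => [()]((S)) => [()](([]))

S => [S]S   [S -> [ S ] S]
[S]S => [A]S   [S -> A]
[A]S => [()]S   [A -> ( )]
[()]S => [()]A   [S -> A]
[()]A => [()](S)   [A -> ( S )]
[()](S) => [()](A)   [S -> A]
[()](A) => [()]((S))   [A -> ( S )]
[()]((S)) => [()](([]))   [S -> [ ]]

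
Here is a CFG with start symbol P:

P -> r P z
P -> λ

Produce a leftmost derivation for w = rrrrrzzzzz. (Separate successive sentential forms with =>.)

P=>rPz=>rrPzz=>rrrPzzz=>rrrrPzzzz=>rrrrrPzzzzz=>rrrrrzzzzz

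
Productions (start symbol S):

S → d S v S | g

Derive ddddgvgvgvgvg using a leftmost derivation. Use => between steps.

S=>dSvS=>ddSvSvS=>dddSvSvSvS=>ddddSvSvSvSvS=>ddddgvSvSvSvS=>ddddgvgvSvSvS=>ddddgvgvgvSvS=>ddddgvgvgvgvS=>ddddgvgvgvgvg

S => dSvS   [S → d S v S]
dSvS => ddSvSvS   [S → d S v S]
ddSvSvS => dddSvSvSvS   [S → d S v S]
dddSvSvSvS => ddddSvSvSvSvS   [S → d S v S]
ddddSvSvSvSvS => ddddgvSvSvSvS   [S → g]
ddddgvSvSvSvS => ddddgvgvSvSvS   [S → g]
ddddgvgvSvSvS => ddddgvgvgvSvS   [S → g]
ddddgvgvgvSvS => ddddgvgvgvgvS   [S → g]
ddddgvgvgvgvS => ddddgvgvgvgvg   [S → g]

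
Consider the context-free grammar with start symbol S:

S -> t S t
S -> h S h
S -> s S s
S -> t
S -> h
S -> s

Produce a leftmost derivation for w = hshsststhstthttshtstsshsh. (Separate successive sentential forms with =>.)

S => hSh => hsSsh => hshShsh => hshsSshsh => hshssSsshsh => hshsstStsshsh => hshsstsSstsshsh => hshsststStstsshsh => hshsststhShtstsshsh => hshsststhsSshtstsshsh => hshsststhstStshtstsshsh => hshsststhsttSttshtstsshsh => hshsststhstthttshtstsshsh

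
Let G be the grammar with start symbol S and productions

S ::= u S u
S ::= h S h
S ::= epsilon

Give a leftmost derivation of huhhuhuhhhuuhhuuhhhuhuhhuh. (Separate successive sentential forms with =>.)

S=>hSh=>huSuh=>huhShuh=>huhhShhuh=>huhhuSuhhuh=>huhhuhShuhhuh=>huhhuhuSuhuhhuh=>huhhuhuhShuhuhhuh=>huhhuhuhhShhuhuhhuh=>huhhuhuhhhShhhuhuhhuh=>huhhuhuhhhuSuhhhuhuhhuh=>huhhuhuhhhuuSuuhhhuhuhhuh=>huhhuhuhhhuuhShuuhhhuhuhhuh=>huhhuhuhhhuuhhuuhhhuhuhhuh

S => hSh   [S ::= h S h]
hSh => huSuh   [S ::= u S u]
huSuh => huhShuh   [S ::= h S h]
huhShuh => huhhShhuh   [S ::= h S h]
huhhShhuh => huhhuSuhhuh   [S ::= u S u]
huhhuSuhhuh => huhhuhShuhhuh   [S ::= h S h]
huhhuhShuhhuh => huhhuhuSuhuhhuh   [S ::= u S u]
huhhuhuSuhuhhuh => huhhuhuhShuhuhhuh   [S ::= h S h]
huhhuhuhShuhuhhuh => huhhuhuhhShhuhuhhuh   [S ::= h S h]
huhhuhuhhShhuhuhhuh => huhhuhuhhhShhhuhuhhuh   [S ::= h S h]
huhhuhuhhhShhhuhuhhuh => huhhuhuhhhuSuhhhuhuhhuh   [S ::= u S u]
huhhuhuhhhuSuhhhuhuhhuh => huhhuhuhhhuuSuuhhhuhuhhuh   [S ::= u S u]
huhhuhuhhhuuSuuhhhuhuhhuh => huhhuhuhhhuuhShuuhhhuhuhhuh   [S ::= h S h]
huhhuhuhhhuuhShuuhhhuhuhhuh => huhhuhuhhhuuhhuuhhhuhuhhuh   [S ::= epsilon]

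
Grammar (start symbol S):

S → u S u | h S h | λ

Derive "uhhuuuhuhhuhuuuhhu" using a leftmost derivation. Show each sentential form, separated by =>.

S => uSu => uhShu => uhhShhu => uhhuSuhhu => uhhuuSuuhhu => uhhuuuSuuuhhu => uhhuuuhShuuuhhu => uhhuuuhuSuhuuuhhu => uhhuuuhuhShuhuuuhhu => uhhuuuhuhhuhuuuhhu

S => uSu   [S → u S u]
uSu => uhShu   [S → h S h]
uhShu => uhhShhu   [S → h S h]
uhhShhu => uhhuSuhhu   [S → u S u]
uhhuSuhhu => uhhuuSuuhhu   [S → u S u]
uhhuuSuuhhu => uhhuuuSuuuhhu   [S → u S u]
uhhuuuSuuuhhu => uhhuuuhShuuuhhu   [S → h S h]
uhhuuuhShuuuhhu => uhhuuuhuSuhuuuhhu   [S → u S u]
uhhuuuhuSuhuuuhhu => uhhuuuhuhShuhuuuhhu   [S → h S h]
uhhuuuhuhShuhuuuhhu => uhhuuuhuhhuhuuuhhu   [S → λ]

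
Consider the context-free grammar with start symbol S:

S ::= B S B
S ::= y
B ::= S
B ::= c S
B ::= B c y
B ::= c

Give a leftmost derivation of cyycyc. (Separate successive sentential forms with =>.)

S => BSB => cSSB => cBSBSB => cSSBSB => cySBSB => cyyBSB => cyycSB => cyycyB => cyycyc

S => BSB   [S ::= B S B]
BSB => cSSB   [B ::= c S]
cSSB => cBSBSB   [S ::= B S B]
cBSBSB => cSSBSB   [B ::= S]
cSSBSB => cySBSB   [S ::= y]
cySBSB => cyyBSB   [S ::= y]
cyyBSB => cyycSB   [B ::= c]
cyycSB => cyycyB   [S ::= y]
cyycyB => cyycyc   [B ::= c]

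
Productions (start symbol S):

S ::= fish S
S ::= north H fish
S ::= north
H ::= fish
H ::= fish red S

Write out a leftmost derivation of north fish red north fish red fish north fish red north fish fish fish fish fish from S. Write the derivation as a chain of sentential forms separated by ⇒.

S ⇒ north H fish ⇒ north fish red S fish ⇒ north fish red north H fish fish ⇒ north fish red north fish red S fish fish ⇒ north fish red north fish red fish S fish fish ⇒ north fish red north fish red fish north H fish fish fish ⇒ north fish red north fish red fish north fish red S fish fish fish ⇒ north fish red north fish red fish north fish red north H fish fish fish fish ⇒ north fish red north fish red fish north fish red north fish fish fish fish fish

S ⇒ north H fish   [S ::= north H fish]
north H fish ⇒ north fish red S fish   [H ::= fish red S]
north fish red S fish ⇒ north fish red north H fish fish   [S ::= north H fish]
north fish red north H fish fish ⇒ north fish red north fish red S fish fish   [H ::= fish red S]
north fish red north fish red S fish fish ⇒ north fish red north fish red fish S fish fish   [S ::= fish S]
north fish red north fish red fish S fish fish ⇒ north fish red north fish red fish north H fish fish fish   [S ::= north H fish]
north fish red north fish red fish north H fish fish fish ⇒ north fish red north fish red fish north fish red S fish fish fish   [H ::= fish red S]
north fish red north fish red fish north fish red S fish fish fish ⇒ north fish red north fish red fish north fish red north H fish fish fish fish   [S ::= north H fish]
north fish red north fish red fish north fish red north H fish fish fish fish ⇒ north fish red north fish red fish north fish red north fish fish fish fish fish   [H ::= fish]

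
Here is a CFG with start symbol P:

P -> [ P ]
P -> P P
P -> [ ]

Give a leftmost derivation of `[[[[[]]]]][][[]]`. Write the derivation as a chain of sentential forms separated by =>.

P => PP => PPP => [P]PP => [[P]]PP => [[[P]]]PP => [[[[P]]]]PP => [[[[[]]]]]PP => [[[[[]]]]][]P => [[[[[]]]]][][P] => [[[[[]]]]][][[]]

P => PP   [P -> P P]
PP => PPP   [P -> P P]
PPP => [P]PP   [P -> [ P ]]
[P]PP => [[P]]PP   [P -> [ P ]]
[[P]]PP => [[[P]]]PP   [P -> [ P ]]
[[[P]]]PP => [[[[P]]]]PP   [P -> [ P ]]
[[[[P]]]]PP => [[[[[]]]]]PP   [P -> [ ]]
[[[[[]]]]]PP => [[[[[]]]]][]P   [P -> [ ]]
[[[[[]]]]][]P => [[[[[]]]]][][P]   [P -> [ P ]]
[[[[[]]]]][][P] => [[[[[]]]]][][[]]   [P -> [ ]]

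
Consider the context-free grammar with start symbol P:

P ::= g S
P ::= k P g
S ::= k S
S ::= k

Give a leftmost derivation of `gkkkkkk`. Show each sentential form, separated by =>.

P => gS => gkS => gkkS => gkkkS => gkkkkS => gkkkkkS => gkkkkkk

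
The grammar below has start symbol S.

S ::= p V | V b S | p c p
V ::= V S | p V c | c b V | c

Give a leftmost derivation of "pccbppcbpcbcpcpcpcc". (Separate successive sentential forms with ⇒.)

S ⇒ VbS ⇒ pVcbS ⇒ pccbS ⇒ pccbpV ⇒ pccbppVc ⇒ pccbppcbVc ⇒ pccbppcbVSc ⇒ pccbppcbpVcSc ⇒ pccbppcbpVScSc ⇒ pccbppcbpcbVScSc ⇒ pccbppcbpcbcScSc ⇒ pccbppcbpcbcpcpcSc ⇒ pccbppcbpcbcpcpcpVc ⇒ pccbppcbpcbcpcpcpcc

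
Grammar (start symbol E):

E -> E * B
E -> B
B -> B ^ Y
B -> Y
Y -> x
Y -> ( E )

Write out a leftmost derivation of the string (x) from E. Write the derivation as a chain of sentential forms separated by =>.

E => B   [E -> B]
B => Y   [B -> Y]
Y => (E)   [Y -> ( E )]
(E) => (B)   [E -> B]
(B) => (Y)   [B -> Y]
(Y) => (x)   [Y -> x]

E=>B=>Y=>(E)=>(B)=>(Y)=>(x)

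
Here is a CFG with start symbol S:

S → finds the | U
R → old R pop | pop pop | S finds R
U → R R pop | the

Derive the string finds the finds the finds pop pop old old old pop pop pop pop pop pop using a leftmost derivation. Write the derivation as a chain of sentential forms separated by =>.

S => U   [S → U]
U => R R pop   [U → R R pop]
R R pop => S finds R R pop   [R → S finds R]
S finds R R pop => finds the finds R R pop   [S → finds the]
finds the finds R R pop => finds the finds S finds R R pop   [R → S finds R]
finds the finds S finds R R pop => finds the finds U finds R R pop   [S → U]
finds the finds U finds R R pop => finds the finds the finds R R pop   [U → the]
finds the finds the finds R R pop => finds the finds the finds pop pop R pop   [R → pop pop]
finds the finds the finds pop pop R pop => finds the finds the finds pop pop old R pop pop   [R → old R pop]
finds the finds the finds pop pop old R pop pop => finds the finds the finds pop pop old old R pop pop pop   [R → old R pop]
finds the finds the finds pop pop old old R pop pop pop => finds the finds the finds pop pop old old old R pop pop pop pop   [R → old R pop]
finds the finds the finds pop pop old old old R pop pop pop pop => finds the finds the finds pop pop old old old pop pop pop pop pop pop   [R → pop pop]

S => U => R R pop => S finds R R pop => finds the finds R R pop => finds the finds S finds R R pop => finds the finds U finds R R pop => finds the finds the finds R R pop => finds the finds the finds pop pop R pop => finds the finds the finds pop pop old R pop pop => finds the finds the finds pop pop old old R pop pop pop => finds the finds the finds pop pop old old old R pop pop pop pop => finds the finds the finds pop pop old old old pop pop pop pop pop pop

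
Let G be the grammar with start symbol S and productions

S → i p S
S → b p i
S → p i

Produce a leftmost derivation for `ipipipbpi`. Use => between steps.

S => ipS => ipipS => ipipipS => ipipipbpi

S => ipS   [S → i p S]
ipS => ipipS   [S → i p S]
ipipS => ipipipS   [S → i p S]
ipipipS => ipipipbpi   [S → b p i]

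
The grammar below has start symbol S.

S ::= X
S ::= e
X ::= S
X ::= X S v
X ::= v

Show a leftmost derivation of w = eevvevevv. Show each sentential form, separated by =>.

S => X => XSv => XSvSv => SSvSv => eSvSv => eevSv => eevXv => eevXSvv => eevXSvSvv => eevvSvSvv => eevvevSvv => eevvevevv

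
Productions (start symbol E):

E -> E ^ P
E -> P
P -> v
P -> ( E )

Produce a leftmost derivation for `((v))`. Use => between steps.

E=>P=>(E)=>(P)=>((E))=>((P))=>((v))

E => P   [E -> P]
P => (E)   [P -> ( E )]
(E) => (P)   [E -> P]
(P) => ((E))   [P -> ( E )]
((E)) => ((P))   [E -> P]
((P)) => ((v))   [P -> v]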